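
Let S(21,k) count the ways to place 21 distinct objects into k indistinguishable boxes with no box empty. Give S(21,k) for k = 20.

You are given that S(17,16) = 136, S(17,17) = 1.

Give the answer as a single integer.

210

row 18: T[18][17]=17·1+136=153  T[18][18]=18·0+1=1
row 19: T[19][18]=18·1+153=171  T[19][19]=19·0+1=1
row 20: T[20][19]=19·1+171=190  T[20][20]=20·0+1=1
row 21: T[21][20]=20·1+190=210
Read S(21,20) = 210.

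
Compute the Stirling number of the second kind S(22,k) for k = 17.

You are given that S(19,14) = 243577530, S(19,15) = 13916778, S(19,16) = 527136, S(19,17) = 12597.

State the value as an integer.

1404142047

[20] T[20,15]:15*13916778+243577530=452329200 · T[20,16]:16*527136+13916778=22350954 · T[20,17]:17*12597+527136=741285
[21] T[21,16]:16*22350954+452329200=809944464 · T[21,17]:17*741285+22350954=34952799
[22] T[22,17]:17*34952799+809944464=1404142047
Read S(22,17) = 1404142047.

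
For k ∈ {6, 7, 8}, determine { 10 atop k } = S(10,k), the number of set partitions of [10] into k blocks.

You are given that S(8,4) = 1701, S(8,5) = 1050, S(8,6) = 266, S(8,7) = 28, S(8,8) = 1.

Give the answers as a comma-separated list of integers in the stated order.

22827, 5880, 750

[9] T[9,5]:5*1050+1701=6951 · T[9,6]:6*266+1050=2646 · T[9,7]:7*28+266=462 · T[9,8]:8*1+28=36
[10] T[10,6]:6*2646+6951=22827 · T[10,7]:7*462+2646=5880 · T[10,8]:8*36+462=750
Read S(10,6) = 22827, S(10,7) = 5880, S(10,8) = 750.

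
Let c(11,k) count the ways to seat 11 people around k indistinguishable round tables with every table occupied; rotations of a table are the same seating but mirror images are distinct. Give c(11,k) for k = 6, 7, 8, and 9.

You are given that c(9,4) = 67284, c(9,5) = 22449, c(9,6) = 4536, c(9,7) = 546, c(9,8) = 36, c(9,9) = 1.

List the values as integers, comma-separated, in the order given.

902055, 157773, 18150, 1320

row 10: T[10][5]=9·22449+67284=269325  T[10][6]=9·4536+22449=63273  T[10][7]=9·546+4536=9450  T[10][8]=9·36+546=870  T[10][9]=9·1+36=45
row 11: T[11][6]=10·63273+269325=902055  T[11][7]=10·9450+63273=157773  T[11][8]=10·870+9450=18150  T[11][9]=10·45+870=1320
Read c(11,6) = 902055, c(11,7) = 157773, c(11,8) = 18150, c(11,9) = 1320.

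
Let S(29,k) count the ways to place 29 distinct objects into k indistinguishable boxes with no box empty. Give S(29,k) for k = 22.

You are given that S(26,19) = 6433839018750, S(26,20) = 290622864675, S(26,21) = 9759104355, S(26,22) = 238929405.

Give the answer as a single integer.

40823077538100

r27: T_27,20=20×290622864675+6433839018750=12246296312250; T_27,21=21×9759104355+290622864675=495564056130; T_27,22=22×238929405+9759104355=15015551265
r28: T_28,21=21×495564056130+12246296312250=22653141490980; T_28,22=22×15015551265+495564056130=825906183960
r29: T_29,22=22×825906183960+22653141490980=40823077538100
Read S(29,22) = 40823077538100.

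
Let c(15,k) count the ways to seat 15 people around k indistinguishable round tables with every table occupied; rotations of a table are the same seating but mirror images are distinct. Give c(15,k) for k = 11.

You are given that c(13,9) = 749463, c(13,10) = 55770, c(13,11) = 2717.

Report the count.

2749747

@14  (14,10):55770·13+749463→1474473, (14,11):2717·13+55770→91091
@15  (15,11):91091·14+1474473→2749747
Read c(15,11) = 2749747.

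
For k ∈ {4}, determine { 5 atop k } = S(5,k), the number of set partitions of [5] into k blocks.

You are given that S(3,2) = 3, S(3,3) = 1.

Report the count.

10

row 4: T[4][3]=3·1+3=6  T[4][4]=4·0+1=1
row 5: T[5][4]=4·1+6=10
Read S(5,4) = 10.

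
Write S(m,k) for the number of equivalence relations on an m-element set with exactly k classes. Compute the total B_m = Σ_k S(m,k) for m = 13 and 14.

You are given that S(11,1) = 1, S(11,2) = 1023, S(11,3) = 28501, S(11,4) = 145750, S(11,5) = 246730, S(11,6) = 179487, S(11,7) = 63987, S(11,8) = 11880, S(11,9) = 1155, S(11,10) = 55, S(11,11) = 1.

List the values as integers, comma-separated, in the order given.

r12: T_12,1=1×1+0=1; T_12,2=2×1023+1=2047; T_12,3=3×28501+1023=86526; T_12,4=4×145750+28501=611501; T_12,5=5×246730+145750=1379400; T_12,6=6×179487+246730=1323652; T_12,7=7×63987+179487=627396; T_12,8=8×11880+63987=159027; T_12,9=9×1155+11880=22275; T_12,10=10×55+1155=1705; T_12,11=11×1+55=66; T_12,12=12×0+1=1
r13: T_13,1=1×1+0=1; T_13,2=2×2047+1=4095; T_13,3=3×86526+2047=261625; T_13,4=4×611501+86526=2532530; T_13,5=5×1379400+611501=7508501; T_13,6=6×1323652+1379400=9321312; T_13,7=7×627396+1323652=5715424; T_13,8=8×159027+627396=1899612; T_13,9=9×22275+159027=359502; T_13,10=10×1705+22275=39325; T_13,11=11×66+1705=2431; T_13,12=12×1+66=78; T_13,13=13×0+1=1
r14: T_14,1=1×1+0=1; T_14,2=2×4095+1=8191; T_14,3=3×261625+4095=788970; T_14,4=4×2532530+261625=10391745; T_14,5=5×7508501+2532530=40075035; T_14,6=6×9321312+7508501=63436373; T_14,7=7×5715424+9321312=49329280; T_14,8=8×1899612+5715424=20912320; T_14,9=9×359502+1899612=5135130; T_14,10=10×39325+359502=752752; T_14,11=11×2431+39325=66066; T_14,12=12×78+2431=3367; T_14,13=13×1+78=91; T_14,14=14×0+1=1
B_13 = ΣS(13,k) = 1+4095+261625+2532530+7508501+9321312+5715424+1899612+359502+39325+2431+78+1 = 27644437
B_14 = ΣS(14,k) = 1+8191+788970+10391745+40075035+63436373+49329280+20912320+5135130+752752+66066+3367+91+1 = 190899322

27644437, 190899322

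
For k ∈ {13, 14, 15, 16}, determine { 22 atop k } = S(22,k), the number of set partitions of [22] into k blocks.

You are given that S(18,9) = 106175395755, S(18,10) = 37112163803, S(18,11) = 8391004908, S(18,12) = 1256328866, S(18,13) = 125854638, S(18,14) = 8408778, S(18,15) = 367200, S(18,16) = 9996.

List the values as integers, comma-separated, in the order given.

[19] T[19,10]:10*37112163803+106175395755=477297033785 · T[19,11]:11*8391004908+37112163803=129413217791 · T[19,12]:12*1256328866+8391004908=23466951300 · T[19,13]:13*125854638+1256328866=2892439160 · T[19,14]:14*8408778+125854638=243577530 · T[19,15]:15*367200+8408778=13916778 · T[19,16]:16*9996+367200=527136
[20] T[20,11]:11*129413217791+477297033785=1900842429486 · T[20,12]:12*23466951300+129413217791=411016633391 · T[20,13]:13*2892439160+23466951300=61068660380 · T[20,14]:14*243577530+2892439160=6302524580 · T[20,15]:15*13916778+243577530=452329200 · T[20,16]:16*527136+13916778=22350954
[21] T[21,12]:12*411016633391+1900842429486=6833042030178 · T[21,13]:13*61068660380+411016633391=1204909218331 · T[21,14]:14*6302524580+61068660380=149304004500 · T[21,15]:15*452329200+6302524580=13087462580 · T[21,16]:16*22350954+452329200=809944464
[22] T[22,13]:13*1204909218331+6833042030178=22496861868481 · T[22,14]:14*149304004500+1204909218331=3295165281331 · T[22,15]:15*13087462580+149304004500=345615943200 · T[22,16]:16*809944464+13087462580=26046574004
Read S(22,13) = 22496861868481, S(22,14) = 3295165281331, S(22,15) = 345615943200, S(22,16) = 26046574004.

22496861868481, 3295165281331, 345615943200, 26046574004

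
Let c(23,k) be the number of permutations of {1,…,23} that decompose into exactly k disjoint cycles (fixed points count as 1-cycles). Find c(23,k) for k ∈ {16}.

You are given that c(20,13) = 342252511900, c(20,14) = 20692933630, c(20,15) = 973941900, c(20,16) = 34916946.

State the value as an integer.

3256091103430

r21: T_21,14=20×20692933630+342252511900=756111184500; T_21,15=20×973941900+20692933630=40171771630; T_21,16=20×34916946+973941900=1672280820
r22: T_22,15=21×40171771630+756111184500=1599718388730; T_22,16=21×1672280820+40171771630=75289668850
r23: T_23,16=22×75289668850+1599718388730=3256091103430
Read c(23,16) = 3256091103430.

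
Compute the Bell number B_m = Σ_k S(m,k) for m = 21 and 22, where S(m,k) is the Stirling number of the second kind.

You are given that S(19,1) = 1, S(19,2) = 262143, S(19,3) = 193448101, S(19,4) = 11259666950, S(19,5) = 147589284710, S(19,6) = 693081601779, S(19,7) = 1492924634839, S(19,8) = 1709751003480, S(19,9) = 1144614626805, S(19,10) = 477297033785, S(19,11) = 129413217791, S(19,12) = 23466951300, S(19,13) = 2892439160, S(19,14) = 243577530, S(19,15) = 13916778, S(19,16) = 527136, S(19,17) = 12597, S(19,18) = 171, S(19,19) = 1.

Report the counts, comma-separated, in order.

474869816156751, 4506715738447323

@20  (20,1):1·1+0→1, (20,2):262143·2+1→524287, (20,3):193448101·3+262143→580606446, (20,4):11259666950·4+193448101→45232115901, (20,5):147589284710·5+11259666950→749206090500, (20,6):693081601779·6+147589284710→4306078895384, (20,7):1492924634839·7+693081601779→11143554045652, (20,8):1709751003480·8+1492924634839→15170932662679, (20,9):1144614626805·9+1709751003480→12011282644725, (20,10):477297033785·10+1144614626805→5917584964655, (20,11):129413217791·11+477297033785→1900842429486, (20,12):23466951300·12+129413217791→411016633391, (20,13):2892439160·13+23466951300→61068660380, (20,14):243577530·14+2892439160→6302524580, (20,15):13916778·15+243577530→452329200, (20,16):527136·16+13916778→22350954, (20,17):12597·17+527136→741285, (20,18):171·18+12597→15675, (20,19):1·19+171→190, (20,20):0·20+1→1
@21  (21,1):1·1+0→1, (21,2):524287·2+1→1048575, (21,3):580606446·3+524287→1742343625, (21,4):45232115901·4+580606446→181509070050, (21,5):749206090500·5+45232115901→3791262568401, (21,6):4306078895384·6+749206090500→26585679462804, (21,7):11143554045652·7+4306078895384→82310957214948, (21,8):15170932662679·8+11143554045652→132511015347084, (21,9):12011282644725·9+15170932662679→123272476465204, (21,10):5917584964655·10+12011282644725→71187132291275, (21,11):1900842429486·11+5917584964655→26826851689001, (21,12):411016633391·12+1900842429486→6833042030178, (21,13):61068660380·13+411016633391→1204909218331, (21,14):6302524580·14+61068660380→149304004500, (21,15):452329200·15+6302524580→13087462580, (21,16):22350954·16+452329200→809944464, (21,17):741285·17+22350954→34952799, (21,18):15675·18+741285→1023435, (21,19):190·19+15675→19285, (21,20):1·20+190→210, (21,21):0·21+1→1
@22  (22,1):1·1+0→1, (22,2):1048575·2+1→2097151, (22,3):1742343625·3+1048575→5228079450, (22,4):181509070050·4+1742343625→727778623825, (22,5):3791262568401·5+181509070050→19137821912055, (22,6):26585679462804·6+3791262568401→163305339345225, (22,7):82310957214948·7+26585679462804→602762379967440, (22,8):132511015347084·8+82310957214948→1142399079991620, (22,9):123272476465204·9+132511015347084→1241963303533920, (22,10):71187132291275·10+123272476465204→835143799377954, (22,11):26826851689001·11+71187132291275→366282500870286, (22,12):6833042030178·12+26826851689001→108823356051137, (22,13):1204909218331·13+6833042030178→22496861868481, (22,14):149304004500·14+1204909218331→3295165281331, (22,15):13087462580·15+149304004500→345615943200, (22,16):809944464·16+13087462580→26046574004, (22,17):34952799·17+809944464→1404142047, (22,18):1023435·18+34952799→53374629, (22,19):19285·19+1023435→1389850, (22,20):210·20+19285→23485, (22,21):1·21+210→231, (22,22):0·22+1→1
B_21 = ΣS(21,k) = 1+1048575+1742343625+181509070050+3791262568401+26585679462804+82310957214948+132511015347084+123272476465204+71187132291275+26826851689001+6833042030178+1204909218331+149304004500+13087462580+809944464+34952799+1023435+19285+210+1 = 474869816156751
B_22 = ΣS(22,k) = 1+2097151+5228079450+727778623825+19137821912055+163305339345225+602762379967440+1142399079991620+1241963303533920+835143799377954+366282500870286+108823356051137+22496861868481+3295165281331+345615943200+26046574004+1404142047+53374629+1389850+23485+231+1 = 4506715738447323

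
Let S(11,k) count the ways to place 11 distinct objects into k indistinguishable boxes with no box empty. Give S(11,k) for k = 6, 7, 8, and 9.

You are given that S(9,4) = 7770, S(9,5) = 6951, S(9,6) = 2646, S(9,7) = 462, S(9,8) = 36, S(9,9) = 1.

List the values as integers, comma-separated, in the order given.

i=10: T(10,5)=7770+5·6951=42525 | T(10,6)=6951+6·2646=22827 | T(10,7)=2646+7·462=5880 | T(10,8)=462+8·36=750 | T(10,9)=36+9·1=45
i=11: T(11,6)=42525+6·22827=179487 | T(11,7)=22827+7·5880=63987 | T(11,8)=5880+8·750=11880 | T(11,9)=750+9·45=1155
Read S(11,6) = 179487, S(11,7) = 63987, S(11,8) = 11880, S(11,9) = 1155.

179487, 63987, 11880, 1155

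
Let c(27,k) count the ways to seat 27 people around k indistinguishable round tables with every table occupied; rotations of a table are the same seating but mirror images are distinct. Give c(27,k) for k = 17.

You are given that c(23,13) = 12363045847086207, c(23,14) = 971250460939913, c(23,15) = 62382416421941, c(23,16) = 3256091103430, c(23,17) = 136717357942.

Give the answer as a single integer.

i=24: T(24,14)=12363045847086207+23·971250460939913=34701806448704206 | T(24,15)=971250460939913+23·62382416421941=2406046038644556 | T(24,16)=62382416421941+23·3256091103430=137272511800831 | T(24,17)=3256091103430+23·136717357942=6400590336096
i=25: T(25,15)=34701806448704206+24·2406046038644556=92446911376173550 | T(25,16)=2406046038644556+24·137272511800831=5700586321864500 | T(25,17)=137272511800831+24·6400590336096=290886679867135
i=26: T(26,16)=92446911376173550+25·5700586321864500=234961569422786050 | T(26,17)=5700586321864500+25·290886679867135=12972753318542875
i=27: T(27,17)=234961569422786050+26·12972753318542875=572253155704900800
Read c(27,17) = 572253155704900800.

572253155704900800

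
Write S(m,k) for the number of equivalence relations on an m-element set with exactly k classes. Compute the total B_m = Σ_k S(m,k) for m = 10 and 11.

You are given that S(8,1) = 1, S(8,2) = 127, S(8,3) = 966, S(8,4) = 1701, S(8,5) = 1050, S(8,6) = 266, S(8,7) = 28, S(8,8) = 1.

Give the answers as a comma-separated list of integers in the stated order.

115975, 678570

@9  (9,1):1·1+0→1, (9,2):127·2+1→255, (9,3):966·3+127→3025, (9,4):1701·4+966→7770, (9,5):1050·5+1701→6951, (9,6):266·6+1050→2646, (9,7):28·7+266→462, (9,8):1·8+28→36, (9,9):0·9+1→1
@10  (10,1):1·1+0→1, (10,2):255·2+1→511, (10,3):3025·3+255→9330, (10,4):7770·4+3025→34105, (10,5):6951·5+7770→42525, (10,6):2646·6+6951→22827, (10,7):462·7+2646→5880, (10,8):36·8+462→750, (10,9):1·9+36→45, (10,10):0·10+1→1
@11  (11,1):1·1+0→1, (11,2):511·2+1→1023, (11,3):9330·3+511→28501, (11,4):34105·4+9330→145750, (11,5):42525·5+34105→246730, (11,6):22827·6+42525→179487, (11,7):5880·7+22827→63987, (11,8):750·8+5880→11880, (11,9):45·9+750→1155, (11,10):1·10+45→55, (11,11):0·11+1→1
B_10 = ΣS(10,k) = 1+511+9330+34105+42525+22827+5880+750+45+1 = 115975
B_11 = ΣS(11,k) = 1+1023+28501+145750+246730+179487+63987+11880+1155+55+1 = 678570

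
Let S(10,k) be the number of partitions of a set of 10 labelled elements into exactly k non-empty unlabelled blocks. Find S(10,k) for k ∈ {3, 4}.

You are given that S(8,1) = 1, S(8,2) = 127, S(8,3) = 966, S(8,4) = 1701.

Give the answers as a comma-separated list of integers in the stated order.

9330, 34105

i=9: T(9,2)=1+2·127=255 | T(9,3)=127+3·966=3025 | T(9,4)=966+4·1701=7770
i=10: T(10,3)=255+3·3025=9330 | T(10,4)=3025+4·7770=34105
Read S(10,3) = 9330, S(10,4) = 34105.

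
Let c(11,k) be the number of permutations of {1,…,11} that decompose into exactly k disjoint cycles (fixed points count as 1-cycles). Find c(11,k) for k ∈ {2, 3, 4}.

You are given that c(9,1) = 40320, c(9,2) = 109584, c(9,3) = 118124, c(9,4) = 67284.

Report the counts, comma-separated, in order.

10628640, 12753576, 8409500

[10] T[10,1]:9*40320+0=362880 · T[10,2]:9*109584+40320=1026576 · T[10,3]:9*118124+109584=1172700 · T[10,4]:9*67284+118124=723680
[11] T[11,2]:10*1026576+362880=10628640 · T[11,3]:10*1172700+1026576=12753576 · T[11,4]:10*723680+1172700=8409500
Read c(11,2) = 10628640, c(11,3) = 12753576, c(11,4) = 8409500.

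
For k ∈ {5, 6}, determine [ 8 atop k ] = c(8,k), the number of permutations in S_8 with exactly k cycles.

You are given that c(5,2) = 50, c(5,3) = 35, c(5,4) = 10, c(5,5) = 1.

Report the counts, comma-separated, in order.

i=6: T(6,3)=50+5·35=225 | T(6,4)=35+5·10=85 | T(6,5)=10+5·1=15 | T(6,6)=1+5·0=1
i=7: T(7,4)=225+6·85=735 | T(7,5)=85+6·15=175 | T(7,6)=15+6·1=21
i=8: T(8,5)=735+7·175=1960 | T(8,6)=175+7·21=322
Read c(8,5) = 1960, c(8,6) = 322.

1960, 322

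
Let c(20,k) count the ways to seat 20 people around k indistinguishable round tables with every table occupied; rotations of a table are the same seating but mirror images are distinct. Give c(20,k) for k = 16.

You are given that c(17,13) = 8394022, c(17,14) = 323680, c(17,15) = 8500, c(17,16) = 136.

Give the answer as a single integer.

r18: T_18,14=17×323680+8394022=13896582; T_18,15=17×8500+323680=468180; T_18,16=17×136+8500=10812
r19: T_19,15=18×468180+13896582=22323822; T_19,16=18×10812+468180=662796
r20: T_20,16=19×662796+22323822=34916946
Read c(20,16) = 34916946.

34916946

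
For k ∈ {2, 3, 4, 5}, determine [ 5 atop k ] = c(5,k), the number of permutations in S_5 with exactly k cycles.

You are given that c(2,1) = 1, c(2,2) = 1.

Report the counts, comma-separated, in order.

r3: T_3,1=2×1+0=2; T_3,2=2×1+1=3; T_3,3=2×0+1=1
r4: T_4,1=3×2+0=6; T_4,2=3×3+2=11; T_4,3=3×1+3=6; T_4,4=3×0+1=1
r5: T_5,2=4×11+6=50; T_5,3=4×6+11=35; T_5,4=4×1+6=10; T_5,5=4×0+1=1
Read c(5,2) = 50, c(5,3) = 35, c(5,4) = 10, c(5,5) = 1.

50, 35, 10, 1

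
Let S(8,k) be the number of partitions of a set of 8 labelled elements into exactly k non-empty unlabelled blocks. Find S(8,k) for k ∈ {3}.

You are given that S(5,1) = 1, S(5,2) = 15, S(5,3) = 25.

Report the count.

966

row 6: T[6][1]=1·1+0=1  T[6][2]=2·15+1=31  T[6][3]=3·25+15=90
row 7: T[7][2]=2·31+1=63  T[7][3]=3·90+31=301
row 8: T[8][3]=3·301+63=966
Read S(8,3) = 966.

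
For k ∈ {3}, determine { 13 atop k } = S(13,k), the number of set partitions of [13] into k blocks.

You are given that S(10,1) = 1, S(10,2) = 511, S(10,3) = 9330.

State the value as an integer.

r11: T_11,1=1×1+0=1; T_11,2=2×511+1=1023; T_11,3=3×9330+511=28501
r12: T_12,2=2×1023+1=2047; T_12,3=3×28501+1023=86526
r13: T_13,3=3×86526+2047=261625
Read S(13,3) = 261625.

261625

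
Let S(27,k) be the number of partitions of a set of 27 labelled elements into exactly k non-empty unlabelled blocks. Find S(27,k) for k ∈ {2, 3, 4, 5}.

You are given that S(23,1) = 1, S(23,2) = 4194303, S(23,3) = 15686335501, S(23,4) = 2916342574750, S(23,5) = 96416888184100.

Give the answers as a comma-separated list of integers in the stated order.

67108863, 1270865805301, 749329038535350, 61338207158409090

@24  (24,1):1·1+0→1, (24,2):4194303·2+1→8388607, (24,3):15686335501·3+4194303→47063200806, (24,4):2916342574750·4+15686335501→11681056634501, (24,5):96416888184100·5+2916342574750→485000783495250
@25  (25,1):1·1+0→1, (25,2):8388607·2+1→16777215, (25,3):47063200806·3+8388607→141197991025, (25,4):11681056634501·4+47063200806→46771289738810, (25,5):485000783495250·5+11681056634501→2436684974110751
@26  (26,1):1·1+0→1, (26,2):16777215·2+1→33554431, (26,3):141197991025·3+16777215→423610750290, (26,4):46771289738810·4+141197991025→187226356946265, (26,5):2436684974110751·5+46771289738810→12230196160292565
@27  (27,2):33554431·2+1→67108863, (27,3):423610750290·3+33554431→1270865805301, (27,4):187226356946265·4+423610750290→749329038535350, (27,5):12230196160292565·5+187226356946265→61338207158409090
Read S(27,2) = 67108863, S(27,3) = 1270865805301, S(27,4) = 749329038535350, S(27,5) = 61338207158409090.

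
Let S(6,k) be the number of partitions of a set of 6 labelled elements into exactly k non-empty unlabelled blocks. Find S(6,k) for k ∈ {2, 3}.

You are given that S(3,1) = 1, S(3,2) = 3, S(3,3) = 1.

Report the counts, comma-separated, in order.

31, 90

i=4: T(4,1)=0+1·1=1 | T(4,2)=1+2·3=7 | T(4,3)=3+3·1=6
i=5: T(5,1)=0+1·1=1 | T(5,2)=1+2·7=15 | T(5,3)=7+3·6=25
i=6: T(6,2)=1+2·15=31 | T(6,3)=15+3·25=90
Read S(6,2) = 31, S(6,3) = 90.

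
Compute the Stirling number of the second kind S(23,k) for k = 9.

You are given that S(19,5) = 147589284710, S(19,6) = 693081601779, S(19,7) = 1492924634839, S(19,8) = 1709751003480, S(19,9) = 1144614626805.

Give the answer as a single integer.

row 20: T[20][6]=6·693081601779+147589284710=4306078895384  T[20][7]=7·1492924634839+693081601779=11143554045652  T[20][8]=8·1709751003480+1492924634839=15170932662679  T[20][9]=9·1144614626805+1709751003480=12011282644725
row 21: T[21][7]=7·11143554045652+4306078895384=82310957214948  T[21][8]=8·15170932662679+11143554045652=132511015347084  T[21][9]=9·12011282644725+15170932662679=123272476465204
row 22: T[22][8]=8·132511015347084+82310957214948=1142399079991620  T[22][9]=9·123272476465204+132511015347084=1241963303533920
row 23: T[23][9]=9·1241963303533920+1142399079991620=12320068811796900
Read S(23,9) = 12320068811796900.

12320068811796900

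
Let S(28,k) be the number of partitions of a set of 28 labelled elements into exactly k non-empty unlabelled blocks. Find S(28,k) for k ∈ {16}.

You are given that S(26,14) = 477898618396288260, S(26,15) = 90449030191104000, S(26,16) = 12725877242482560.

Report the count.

r27: T_27,15=15×90449030191104000+477898618396288260=1834634071262848260; T_27,16=16×12725877242482560+90449030191104000=294063066070824960
r28: T_28,16=16×294063066070824960+1834634071262848260=6539643128396047620
Read S(28,16) = 6539643128396047620.

6539643128396047620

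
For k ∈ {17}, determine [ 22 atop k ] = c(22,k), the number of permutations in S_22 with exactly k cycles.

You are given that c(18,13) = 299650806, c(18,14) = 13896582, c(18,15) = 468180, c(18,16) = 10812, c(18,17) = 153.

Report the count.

2792167686

i=19: T(19,14)=299650806+18·13896582=549789282 | T(19,15)=13896582+18·468180=22323822 | T(19,16)=468180+18·10812=662796 | T(19,17)=10812+18·153=13566
i=20: T(20,15)=549789282+19·22323822=973941900 | T(20,16)=22323822+19·662796=34916946 | T(20,17)=662796+19·13566=920550
i=21: T(21,16)=973941900+20·34916946=1672280820 | T(21,17)=34916946+20·920550=53327946
i=22: T(22,17)=1672280820+21·53327946=2792167686
Read c(22,17) = 2792167686.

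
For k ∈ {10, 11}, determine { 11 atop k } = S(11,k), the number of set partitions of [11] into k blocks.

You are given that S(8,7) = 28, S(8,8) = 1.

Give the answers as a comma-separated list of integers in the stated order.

55, 1

@9  (9,8):1·8+28→36, (9,9):0·9+1→1
@10  (10,9):1·9+36→45, (10,10):0·10+1→1
@11  (11,10):1·10+45→55, (11,11):0·11+1→1
Read S(11,10) = 55, S(11,11) = 1.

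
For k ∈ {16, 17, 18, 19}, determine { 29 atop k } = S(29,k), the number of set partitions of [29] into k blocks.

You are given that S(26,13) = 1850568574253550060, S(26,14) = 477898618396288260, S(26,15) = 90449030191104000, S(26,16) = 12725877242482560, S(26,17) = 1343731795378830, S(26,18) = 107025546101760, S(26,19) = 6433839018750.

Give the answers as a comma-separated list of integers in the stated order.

r27: T_27,14=14×477898618396288260+1850568574253550060=8541149231801585700; T_27,15=15×90449030191104000+477898618396288260=1834634071262848260; T_27,16=16×12725877242482560+90449030191104000=294063066070824960; T_27,17=17×1343731795378830+12725877242482560=35569317763922670; T_27,18=18×107025546101760+1343731795378830=3270191625210510; T_27,19=19×6433839018750+107025546101760=229268487458010
r28: T_28,15=15×1834634071262848260+8541149231801585700=36060660300744309600; T_28,16=16×294063066070824960+1834634071262848260=6539643128396047620; T_28,17=17×35569317763922670+294063066070824960=898741468057510350; T_28,18=18×3270191625210510+35569317763922670=94432767017711850; T_28,19=19×229268487458010+3270191625210510=7626292886912700
r29: T_29,16=16×6539643128396047620+36060660300744309600=140694950355081071520; T_29,17=17×898741468057510350+6539643128396047620=21818248085373723570; T_29,18=18×94432767017711850+898741468057510350=2598531274376323650; T_29,19=19×7626292886912700+94432767017711850=239332331869053150
Read S(29,16) = 140694950355081071520, S(29,17) = 21818248085373723570, S(29,18) = 2598531274376323650, S(29,19) = 239332331869053150.

140694950355081071520, 21818248085373723570, 2598531274376323650, 239332331869053150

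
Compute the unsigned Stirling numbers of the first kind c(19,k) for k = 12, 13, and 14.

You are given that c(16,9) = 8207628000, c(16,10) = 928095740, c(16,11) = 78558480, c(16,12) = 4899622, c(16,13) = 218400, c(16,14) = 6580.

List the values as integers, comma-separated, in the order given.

147560703732, 10246937272, 549789282

row 17: T[17][10]=16·928095740+8207628000=23057159840  T[17][11]=16·78558480+928095740=2185031420  T[17][12]=16·4899622+78558480=156952432  T[17][13]=16·218400+4899622=8394022  T[17][14]=16·6580+218400=323680
row 18: T[18][11]=17·2185031420+23057159840=60202693980  T[18][12]=17·156952432+2185031420=4853222764  T[18][13]=17·8394022+156952432=299650806  T[18][14]=17·323680+8394022=13896582
row 19: T[19][12]=18·4853222764+60202693980=147560703732  T[19][13]=18·299650806+4853222764=10246937272  T[19][14]=18·13896582+299650806=549789282
Read c(19,12) = 147560703732, c(19,13) = 10246937272, c(19,14) = 549789282.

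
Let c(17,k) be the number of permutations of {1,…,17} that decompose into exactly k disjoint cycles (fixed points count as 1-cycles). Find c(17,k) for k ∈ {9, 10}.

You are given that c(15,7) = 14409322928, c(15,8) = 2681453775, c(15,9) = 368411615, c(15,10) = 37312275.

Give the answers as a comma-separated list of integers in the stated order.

185953177553, 23057159840

[16] T[16,8]:15*2681453775+14409322928=54631129553 · T[16,9]:15*368411615+2681453775=8207628000 · T[16,10]:15*37312275+368411615=928095740
[17] T[17,9]:16*8207628000+54631129553=185953177553 · T[17,10]:16*928095740+8207628000=23057159840
Read c(17,9) = 185953177553, c(17,10) = 23057159840.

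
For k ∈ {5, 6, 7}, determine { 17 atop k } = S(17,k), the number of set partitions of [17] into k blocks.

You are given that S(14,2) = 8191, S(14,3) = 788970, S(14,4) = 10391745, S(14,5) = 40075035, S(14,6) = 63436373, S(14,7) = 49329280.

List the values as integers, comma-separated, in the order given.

row 15: T[15][3]=3·788970+8191=2375101  T[15][4]=4·10391745+788970=42355950  T[15][5]=5·40075035+10391745=210766920  T[15][6]=6·63436373+40075035=420693273  T[15][7]=7·49329280+63436373=408741333
row 16: T[16][4]=4·42355950+2375101=171798901  T[16][5]=5·210766920+42355950=1096190550  T[16][6]=6·420693273+210766920=2734926558  T[16][7]=7·408741333+420693273=3281882604
row 17: T[17][5]=5·1096190550+171798901=5652751651  T[17][6]=6·2734926558+1096190550=17505749898  T[17][7]=7·3281882604+2734926558=25708104786
Read S(17,5) = 5652751651, S(17,6) = 17505749898, S(17,7) = 25708104786.

5652751651, 17505749898, 25708104786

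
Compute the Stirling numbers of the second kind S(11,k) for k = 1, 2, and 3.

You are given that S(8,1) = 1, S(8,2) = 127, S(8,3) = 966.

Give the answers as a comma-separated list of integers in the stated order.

1, 1023, 28501

@9  (9,1):1·1+0→1, (9,2):127·2+1→255, (9,3):966·3+127→3025
@10  (10,1):1·1+0→1, (10,2):255·2+1→511, (10,3):3025·3+255→9330
@11  (11,1):1·1+0→1, (11,2):511·2+1→1023, (11,3):9330·3+511→28501
Read S(11,1) = 1, S(11,2) = 1023, S(11,3) = 28501.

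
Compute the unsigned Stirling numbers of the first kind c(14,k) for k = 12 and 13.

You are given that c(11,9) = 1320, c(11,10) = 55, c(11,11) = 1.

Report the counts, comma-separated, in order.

i=12: T(12,10)=1320+11·55=1925 | T(12,11)=55+11·1=66 | T(12,12)=1+11·0=1
i=13: T(13,11)=1925+12·66=2717 | T(13,12)=66+12·1=78 | T(13,13)=1+12·0=1
i=14: T(14,12)=2717+13·78=3731 | T(14,13)=78+13·1=91
Read c(14,12) = 3731, c(14,13) = 91.

3731, 91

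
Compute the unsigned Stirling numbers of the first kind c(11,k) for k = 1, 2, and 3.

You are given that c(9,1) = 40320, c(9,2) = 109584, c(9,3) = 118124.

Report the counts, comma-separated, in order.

r10: T_10,1=9×40320+0=362880; T_10,2=9×109584+40320=1026576; T_10,3=9×118124+109584=1172700
r11: T_11,1=10×362880+0=3628800; T_11,2=10×1026576+362880=10628640; T_11,3=10×1172700+1026576=12753576
Read c(11,1) = 3628800, c(11,2) = 10628640, c(11,3) = 12753576.

3628800, 10628640, 12753576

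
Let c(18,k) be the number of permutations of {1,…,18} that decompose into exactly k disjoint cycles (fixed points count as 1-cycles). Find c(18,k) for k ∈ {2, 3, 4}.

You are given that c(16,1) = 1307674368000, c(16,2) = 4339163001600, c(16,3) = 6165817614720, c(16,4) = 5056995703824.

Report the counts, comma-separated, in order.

1223405590579200, 1821602444624640, 1583313975727488

i=17: T(17,1)=0+16·1307674368000=20922789888000 | T(17,2)=1307674368000+16·4339163001600=70734282393600 | T(17,3)=4339163001600+16·6165817614720=102992244837120 | T(17,4)=6165817614720+16·5056995703824=87077748875904
i=18: T(18,2)=20922789888000+17·70734282393600=1223405590579200 | T(18,3)=70734282393600+17·102992244837120=1821602444624640 | T(18,4)=102992244837120+17·87077748875904=1583313975727488
Read c(18,2) = 1223405590579200, c(18,3) = 1821602444624640, c(18,4) = 1583313975727488.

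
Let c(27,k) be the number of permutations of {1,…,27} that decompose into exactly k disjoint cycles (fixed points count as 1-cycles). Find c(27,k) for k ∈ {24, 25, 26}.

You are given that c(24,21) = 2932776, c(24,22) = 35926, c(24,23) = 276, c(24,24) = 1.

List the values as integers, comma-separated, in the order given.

[25] T[25,22]:24*35926+2932776=3795000 · T[25,23]:24*276+35926=42550 · T[25,24]:24*1+276=300 · T[25,25]:24*0+1=1
[26] T[26,23]:25*42550+3795000=4858750 · T[26,24]:25*300+42550=50050 · T[26,25]:25*1+300=325 · T[26,26]:25*0+1=1
[27] T[27,24]:26*50050+4858750=6160050 · T[27,25]:26*325+50050=58500 · T[27,26]:26*1+325=351
Read c(27,24) = 6160050, c(27,25) = 58500, c(27,26) = 351.

6160050, 58500, 351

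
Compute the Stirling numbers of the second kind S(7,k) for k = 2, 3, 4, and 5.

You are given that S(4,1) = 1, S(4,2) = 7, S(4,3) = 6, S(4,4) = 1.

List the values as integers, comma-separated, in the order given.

63, 301, 350, 140

[5] T[5,1]:1*1+0=1 · T[5,2]:2*7+1=15 · T[5,3]:3*6+7=25 · T[5,4]:4*1+6=10 · T[5,5]:5*0+1=1
[6] T[6,1]:1*1+0=1 · T[6,2]:2*15+1=31 · T[6,3]:3*25+15=90 · T[6,4]:4*10+25=65 · T[6,5]:5*1+10=15
[7] T[7,2]:2*31+1=63 · T[7,3]:3*90+31=301 · T[7,4]:4*65+90=350 · T[7,5]:5*15+65=140
Read S(7,2) = 63, S(7,3) = 301, S(7,4) = 350, S(7,5) = 140.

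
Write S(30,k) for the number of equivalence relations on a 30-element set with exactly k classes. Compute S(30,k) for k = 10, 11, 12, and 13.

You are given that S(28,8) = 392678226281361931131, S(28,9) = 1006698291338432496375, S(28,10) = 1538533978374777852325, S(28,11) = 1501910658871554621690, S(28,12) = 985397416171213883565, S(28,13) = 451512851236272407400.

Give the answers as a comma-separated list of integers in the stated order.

173373343599189364594756, 215047101560666876619690, 177979707061075333384555, 102442517922081938561415

r29: T_29,9=9×1006698291338432496375+392678226281361931131=9452962848327254398506; T_29,10=10×1538533978374777852325+1006698291338432496375=16392038075086211019625; T_29,11=11×1501910658871554621690+1538533978374777852325=18059551225961878690915; T_29,12=12×985397416171213883565+1501910658871554621690=13326679652926121224470; T_29,13=13×451512851236272407400+985397416171213883565=6855064482242755179765
r30: T_30,10=10×16392038075086211019625+9452962848327254398506=173373343599189364594756; T_30,11=11×18059551225961878690915+16392038075086211019625=215047101560666876619690; T_30,12=12×13326679652926121224470+18059551225961878690915=177979707061075333384555; T_30,13=13×6855064482242755179765+13326679652926121224470=102442517922081938561415
Read S(30,10) = 173373343599189364594756, S(30,11) = 215047101560666876619690, S(30,12) = 177979707061075333384555, S(30,13) = 102442517922081938561415.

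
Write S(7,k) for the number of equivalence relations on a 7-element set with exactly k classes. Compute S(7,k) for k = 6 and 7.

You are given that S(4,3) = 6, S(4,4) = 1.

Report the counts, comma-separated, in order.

21, 1

i=5: T(5,4)=6+4·1=10 | T(5,5)=1+5·0=1
i=6: T(6,5)=10+5·1=15 | T(6,6)=1+6·0=1
i=7: T(7,6)=15+6·1=21 | T(7,7)=1+7·0=1
Read S(7,6) = 21, S(7,7) = 1.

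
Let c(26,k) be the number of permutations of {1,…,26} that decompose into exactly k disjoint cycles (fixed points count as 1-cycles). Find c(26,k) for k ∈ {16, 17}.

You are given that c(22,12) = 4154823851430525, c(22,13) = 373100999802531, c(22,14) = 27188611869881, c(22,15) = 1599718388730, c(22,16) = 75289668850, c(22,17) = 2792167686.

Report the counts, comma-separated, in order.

234961569422786050, 12972753318542875

r23: T_23,13=22×373100999802531+4154823851430525=12363045847086207; T_23,14=22×27188611869881+373100999802531=971250460939913; T_23,15=22×1599718388730+27188611869881=62382416421941; T_23,16=22×75289668850+1599718388730=3256091103430; T_23,17=22×2792167686+75289668850=136717357942
r24: T_24,14=23×971250460939913+12363045847086207=34701806448704206; T_24,15=23×62382416421941+971250460939913=2406046038644556; T_24,16=23×3256091103430+62382416421941=137272511800831; T_24,17=23×136717357942+3256091103430=6400590336096
r25: T_25,15=24×2406046038644556+34701806448704206=92446911376173550; T_25,16=24×137272511800831+2406046038644556=5700586321864500; T_25,17=24×6400590336096+137272511800831=290886679867135
r26: T_26,16=25×5700586321864500+92446911376173550=234961569422786050; T_26,17=25×290886679867135+5700586321864500=12972753318542875
Read c(26,16) = 234961569422786050, c(26,17) = 12972753318542875.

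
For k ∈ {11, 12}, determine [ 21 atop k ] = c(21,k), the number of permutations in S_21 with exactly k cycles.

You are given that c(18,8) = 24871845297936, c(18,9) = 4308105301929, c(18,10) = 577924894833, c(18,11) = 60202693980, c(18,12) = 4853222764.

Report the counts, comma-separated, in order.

r19: T_19,9=18×4308105301929+24871845297936=102417740732658; T_19,10=18×577924894833+4308105301929=14710753408923; T_19,11=18×60202693980+577924894833=1661573386473; T_19,12=18×4853222764+60202693980=147560703732
r20: T_20,10=19×14710753408923+102417740732658=381922055502195; T_20,11=19×1661573386473+14710753408923=46280647751910; T_20,12=19×147560703732+1661573386473=4465226757381
r21: T_21,11=20×46280647751910+381922055502195=1307535010540395; T_21,12=20×4465226757381+46280647751910=135585182899530
Read c(21,11) = 1307535010540395, c(21,12) = 135585182899530.

1307535010540395, 135585182899530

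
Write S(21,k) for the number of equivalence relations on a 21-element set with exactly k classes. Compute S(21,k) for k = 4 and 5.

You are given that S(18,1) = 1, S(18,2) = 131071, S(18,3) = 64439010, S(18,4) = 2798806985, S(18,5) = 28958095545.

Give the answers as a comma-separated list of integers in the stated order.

[19] T[19,2]:2*131071+1=262143 · T[19,3]:3*64439010+131071=193448101 · T[19,4]:4*2798806985+64439010=11259666950 · T[19,5]:5*28958095545+2798806985=147589284710
[20] T[20,3]:3*193448101+262143=580606446 · T[20,4]:4*11259666950+193448101=45232115901 · T[20,5]:5*147589284710+11259666950=749206090500
[21] T[21,4]:4*45232115901+580606446=181509070050 · T[21,5]:5*749206090500+45232115901=3791262568401
Read S(21,4) = 181509070050, S(21,5) = 3791262568401.

181509070050, 3791262568401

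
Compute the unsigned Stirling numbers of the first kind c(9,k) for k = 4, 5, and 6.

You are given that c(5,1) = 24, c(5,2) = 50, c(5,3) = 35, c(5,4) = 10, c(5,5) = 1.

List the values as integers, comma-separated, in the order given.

r6: T_6,1=5×24+0=120; T_6,2=5×50+24=274; T_6,3=5×35+50=225; T_6,4=5×10+35=85; T_6,5=5×1+10=15; T_6,6=5×0+1=1
r7: T_7,2=6×274+120=1764; T_7,3=6×225+274=1624; T_7,4=6×85+225=735; T_7,5=6×15+85=175; T_7,6=6×1+15=21
r8: T_8,3=7×1624+1764=13132; T_8,4=7×735+1624=6769; T_8,5=7×175+735=1960; T_8,6=7×21+175=322
r9: T_9,4=8×6769+13132=67284; T_9,5=8×1960+6769=22449; T_9,6=8×322+1960=4536
Read c(9,4) = 67284, c(9,5) = 22449, c(9,6) = 4536.

67284, 22449, 4536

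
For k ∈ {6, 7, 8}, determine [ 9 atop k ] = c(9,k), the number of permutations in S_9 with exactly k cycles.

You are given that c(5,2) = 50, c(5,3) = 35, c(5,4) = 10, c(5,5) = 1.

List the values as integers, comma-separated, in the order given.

4536, 546, 36

row 6: T[6][3]=5·35+50=225  T[6][4]=5·10+35=85  T[6][5]=5·1+10=15  T[6][6]=5·0+1=1
row 7: T[7][4]=6·85+225=735  T[7][5]=6·15+85=175  T[7][6]=6·1+15=21  T[7][7]=6·0+1=1
row 8: T[8][5]=7·175+735=1960  T[8][6]=7·21+175=322  T[8][7]=7·1+21=28  T[8][8]=7·0+1=1
row 9: T[9][6]=8·322+1960=4536  T[9][7]=8·28+322=546  T[9][8]=8·1+28=36
Read c(9,6) = 4536, c(9,7) = 546, c(9,8) = 36.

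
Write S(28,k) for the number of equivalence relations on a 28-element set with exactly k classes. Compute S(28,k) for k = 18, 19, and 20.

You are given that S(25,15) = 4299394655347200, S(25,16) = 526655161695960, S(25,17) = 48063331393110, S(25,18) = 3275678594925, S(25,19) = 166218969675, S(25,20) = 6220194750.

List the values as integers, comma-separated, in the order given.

94432767017711850, 7626292886912700, 474194413703010

r26: T_26,16=16×526655161695960+4299394655347200=12725877242482560; T_26,17=17×48063331393110+526655161695960=1343731795378830; T_26,18=18×3275678594925+48063331393110=107025546101760; T_26,19=19×166218969675+3275678594925=6433839018750; T_26,20=20×6220194750+166218969675=290622864675
r27: T_27,17=17×1343731795378830+12725877242482560=35569317763922670; T_27,18=18×107025546101760+1343731795378830=3270191625210510; T_27,19=19×6433839018750+107025546101760=229268487458010; T_27,20=20×290622864675+6433839018750=12246296312250
r28: T_28,18=18×3270191625210510+35569317763922670=94432767017711850; T_28,19=19×229268487458010+3270191625210510=7626292886912700; T_28,20=20×12246296312250+229268487458010=474194413703010
Read S(28,18) = 94432767017711850, S(28,19) = 7626292886912700, S(28,20) = 474194413703010.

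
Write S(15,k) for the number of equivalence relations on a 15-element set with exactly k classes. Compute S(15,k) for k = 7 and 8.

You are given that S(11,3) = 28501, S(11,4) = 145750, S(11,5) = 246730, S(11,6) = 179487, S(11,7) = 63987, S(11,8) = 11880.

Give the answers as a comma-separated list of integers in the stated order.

[12] T[12,4]:4*145750+28501=611501 · T[12,5]:5*246730+145750=1379400 · T[12,6]:6*179487+246730=1323652 · T[12,7]:7*63987+179487=627396 · T[12,8]:8*11880+63987=159027
[13] T[13,5]:5*1379400+611501=7508501 · T[13,6]:6*1323652+1379400=9321312 · T[13,7]:7*627396+1323652=5715424 · T[13,8]:8*159027+627396=1899612
[14] T[14,6]:6*9321312+7508501=63436373 · T[14,7]:7*5715424+9321312=49329280 · T[14,8]:8*1899612+5715424=20912320
[15] T[15,7]:7*49329280+63436373=408741333 · T[15,8]:8*20912320+49329280=216627840
Read S(15,7) = 408741333, S(15,8) = 216627840.

408741333, 216627840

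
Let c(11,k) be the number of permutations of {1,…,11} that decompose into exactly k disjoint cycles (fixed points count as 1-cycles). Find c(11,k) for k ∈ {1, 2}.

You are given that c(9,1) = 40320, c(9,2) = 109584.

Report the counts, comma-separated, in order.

row 10: T[10][1]=9·40320+0=362880  T[10][2]=9·109584+40320=1026576
row 11: T[11][1]=10·362880+0=3628800  T[11][2]=10·1026576+362880=10628640
Read c(11,1) = 3628800, c(11,2) = 10628640.

3628800, 10628640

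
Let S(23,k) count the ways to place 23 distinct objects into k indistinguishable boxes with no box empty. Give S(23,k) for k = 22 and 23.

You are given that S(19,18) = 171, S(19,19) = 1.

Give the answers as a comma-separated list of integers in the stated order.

253, 1

@20  (20,19):1·19+171→190, (20,20):0·20+1→1
@21  (21,20):1·20+190→210, (21,21):0·21+1→1
@22  (22,21):1·21+210→231, (22,22):0·22+1→1
@23  (23,22):1·22+231→253, (23,23):0·23+1→1
Read S(23,22) = 253, S(23,23) = 1.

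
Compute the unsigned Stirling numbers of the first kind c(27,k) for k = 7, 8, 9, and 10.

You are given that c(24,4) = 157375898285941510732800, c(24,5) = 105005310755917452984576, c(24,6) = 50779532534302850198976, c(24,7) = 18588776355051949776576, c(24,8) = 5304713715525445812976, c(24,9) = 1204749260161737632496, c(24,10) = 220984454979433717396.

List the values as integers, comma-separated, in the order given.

393178529313073708272042624, 121502371102392939781636800, 30180059720580991603896800, 6121499916241722700424880

@25  (25,5):105005310755917452984576·24+157375898285941510732800→2677503356427960382362624, (25,6):50779532534302850198976·24+105005310755917452984576→1323714091579185857760000, (25,7):18588776355051949776576·24+50779532534302850198976→496910165055549644836800, (25,8):5304713715525445812976·24+18588776355051949776576→145901905527662649288000, (25,9):1204749260161737632496·24+5304713715525445812976→34218695959407148992880, (25,10):220984454979433717396·24+1204749260161737632496→6508376179668146850000
@26  (26,6):1323714091579185857760000·25+2677503356427960382362624→35770355645907606826362624, (26,7):496910165055549644836800·25+1323714091579185857760000→13746468217967926978680000, (26,8):145901905527662649288000·25+496910165055549644836800→4144457803247115877036800, (26,9):34218695959407148992880·25+145901905527662649288000→1001369304512841374110000, (26,10):6508376179668146850000·25+34218695959407148992880→196928100451110820242880
@27  (27,7):13746468217967926978680000·26+35770355645907606826362624→393178529313073708272042624, (27,8):4144457803247115877036800·26+13746468217967926978680000→121502371102392939781636800, (27,9):1001369304512841374110000·26+4144457803247115877036800→30180059720580991603896800, (27,10):196928100451110820242880·26+1001369304512841374110000→6121499916241722700424880
Read c(27,7) = 393178529313073708272042624, c(27,8) = 121502371102392939781636800, c(27,9) = 30180059720580991603896800, c(27,10) = 6121499916241722700424880.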